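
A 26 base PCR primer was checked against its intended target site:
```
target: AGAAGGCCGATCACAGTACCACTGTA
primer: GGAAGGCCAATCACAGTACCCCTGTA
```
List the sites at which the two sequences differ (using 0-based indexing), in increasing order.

0, 8, 20

Scanning 0-based: 0: A/G; 8: G/A; 20: A/C.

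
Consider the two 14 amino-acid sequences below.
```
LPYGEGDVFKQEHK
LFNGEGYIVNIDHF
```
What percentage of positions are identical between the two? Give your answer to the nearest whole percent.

9 positions differ (2, 3, 7, 8, 9, 10, 11, 12, 14), so 5 of 14 match: 5/14 = 35.71%.

36%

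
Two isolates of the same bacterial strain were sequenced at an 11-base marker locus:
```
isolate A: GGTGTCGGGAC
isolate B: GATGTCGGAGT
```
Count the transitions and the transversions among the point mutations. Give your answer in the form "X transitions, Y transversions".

4 transitions, 0 transversions

Mismatches (1-based):
base 2: G→A (purine→purine, transition)
base 9: G→A (purine→purine, transition)
base 10: A→G (purine→purine, transition)
base 11: C→T (pyrimidine→pyrimidine, transition)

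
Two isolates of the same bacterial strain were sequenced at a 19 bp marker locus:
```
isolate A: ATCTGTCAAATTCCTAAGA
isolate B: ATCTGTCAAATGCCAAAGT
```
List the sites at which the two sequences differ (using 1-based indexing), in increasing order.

12, 15, 19

Scanning 1-based: 12: T/G; 15: T/A; 19: A/T.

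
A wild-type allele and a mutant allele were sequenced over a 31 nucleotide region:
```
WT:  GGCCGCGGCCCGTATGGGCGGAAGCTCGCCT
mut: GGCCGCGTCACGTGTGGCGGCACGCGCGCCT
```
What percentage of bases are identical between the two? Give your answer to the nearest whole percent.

74%

Mismatches at positions 8, 10, 14, 18, 19, 21, 23, 26 (1-based): 8 of 31.
Identical positions: 23/31 = 74.19% → 74%.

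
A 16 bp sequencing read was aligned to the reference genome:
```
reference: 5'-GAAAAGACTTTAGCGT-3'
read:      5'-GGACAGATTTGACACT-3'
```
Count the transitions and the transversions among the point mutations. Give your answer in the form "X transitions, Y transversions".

2 transitions, 5 transversions

Mismatches (1-based):
position 2: A→G (purine→purine, transition)
position 4: A→C (purine→pyrimidine, transversion)
position 8: C→T (pyrimidine→pyrimidine, transition)
position 11: T→G (pyrimidine→purine, transversion)
position 13: G→C (purine→pyrimidine, transversion)
position 14: C→A (pyrimidine→purine, transversion)
position 15: G→C (purine→pyrimidine, transversion)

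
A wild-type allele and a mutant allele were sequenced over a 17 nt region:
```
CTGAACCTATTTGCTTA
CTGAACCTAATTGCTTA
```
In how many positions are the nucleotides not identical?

1

The sequences differ at positions 10 (1-based) — 1 in total.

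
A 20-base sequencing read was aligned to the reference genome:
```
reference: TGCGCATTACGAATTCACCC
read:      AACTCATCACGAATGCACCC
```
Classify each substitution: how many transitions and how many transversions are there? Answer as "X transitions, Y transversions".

2 transitions, 3 transversions

Mismatches (1-based):
site 1: T→A (pyrimidine→purine, transversion)
site 2: G→A (purine→purine, transition)
site 4: G→T (purine→pyrimidine, transversion)
site 8: T→C (pyrimidine→pyrimidine, transition)
site 15: T→G (pyrimidine→purine, transversion)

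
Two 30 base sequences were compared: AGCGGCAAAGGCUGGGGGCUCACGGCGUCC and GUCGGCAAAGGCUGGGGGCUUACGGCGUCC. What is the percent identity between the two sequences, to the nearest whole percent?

Mismatches at positions 1, 2, 21 (1-based): 3 of 30.
Identical positions: 27/30 = 90% → 90%.

90%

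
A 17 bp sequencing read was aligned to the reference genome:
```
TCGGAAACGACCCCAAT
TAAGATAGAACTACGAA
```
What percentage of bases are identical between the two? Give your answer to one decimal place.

47.1%

9 positions differ (2, 3, 6, 8, 9, 12, 13, 15, 17), so 8 of 17 match: 8/17 = 47.06%.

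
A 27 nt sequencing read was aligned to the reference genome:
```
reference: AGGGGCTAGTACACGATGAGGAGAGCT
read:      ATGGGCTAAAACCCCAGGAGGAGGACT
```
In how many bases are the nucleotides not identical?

Comparing position by position, 8 bases differ: 2 (G/T), 9 (G/A), 10 (T/A), 13 (A/C), 15 (G/C), 17 (T/G), 24 (A/G), 25 (G/A).

8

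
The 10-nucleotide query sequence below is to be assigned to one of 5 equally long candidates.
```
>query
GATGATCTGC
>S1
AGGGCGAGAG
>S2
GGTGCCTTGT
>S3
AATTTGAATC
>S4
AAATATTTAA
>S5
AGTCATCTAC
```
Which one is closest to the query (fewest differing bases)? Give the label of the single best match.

Hamming distances to query — S1: 9; S2: 5; S3: 7; S4: 6; S5: 4.
Smallest is S5 with 4 mismatches.

S5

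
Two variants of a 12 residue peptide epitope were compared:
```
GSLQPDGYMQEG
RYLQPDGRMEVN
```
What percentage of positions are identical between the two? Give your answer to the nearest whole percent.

50%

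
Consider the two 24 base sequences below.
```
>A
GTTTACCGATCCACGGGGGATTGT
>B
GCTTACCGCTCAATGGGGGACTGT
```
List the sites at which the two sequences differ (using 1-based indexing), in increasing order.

Scanning 1-based: 2: T/C; 9: A/C; 12: C/A; 14: C/T; 21: T/C.

2, 9, 12, 14, 21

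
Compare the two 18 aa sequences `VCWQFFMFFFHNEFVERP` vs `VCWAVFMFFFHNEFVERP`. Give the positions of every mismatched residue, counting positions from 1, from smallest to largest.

4, 5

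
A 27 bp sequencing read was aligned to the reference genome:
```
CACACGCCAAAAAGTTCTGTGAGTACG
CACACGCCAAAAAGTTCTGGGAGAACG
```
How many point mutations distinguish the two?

Mismatches (1-based): base 20: T→G; base 24: T→A.

2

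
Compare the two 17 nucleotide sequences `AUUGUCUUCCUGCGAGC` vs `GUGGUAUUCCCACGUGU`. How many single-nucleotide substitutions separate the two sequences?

Mismatches (1-based): base 1: A→G; base 3: U→G; base 6: C→A; base 11: U→C; base 12: G→A; base 15: A→U; base 17: C→U.

7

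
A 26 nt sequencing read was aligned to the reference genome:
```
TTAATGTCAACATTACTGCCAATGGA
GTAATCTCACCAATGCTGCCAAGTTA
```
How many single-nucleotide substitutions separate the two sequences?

The sequences differ at bases 1, 6, 10, 13, 15, 23, 24, 25 (1-based) — 8 in total.

8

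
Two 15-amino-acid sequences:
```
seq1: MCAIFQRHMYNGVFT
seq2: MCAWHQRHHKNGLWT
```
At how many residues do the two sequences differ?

Comparing position by position, 6 residues differ: 4 (I/W), 5 (F/H), 9 (M/H), 10 (Y/K), 13 (V/L), 14 (F/W).

6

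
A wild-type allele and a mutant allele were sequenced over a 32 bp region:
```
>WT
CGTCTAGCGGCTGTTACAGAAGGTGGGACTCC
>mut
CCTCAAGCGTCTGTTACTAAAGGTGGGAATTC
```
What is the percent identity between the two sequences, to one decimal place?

Mismatches at positions 2, 5, 10, 18, 19, 29, 31 (1-based): 7 of 32.
Identical positions: 25/32 = 78.12% → 78.1%.

78.1%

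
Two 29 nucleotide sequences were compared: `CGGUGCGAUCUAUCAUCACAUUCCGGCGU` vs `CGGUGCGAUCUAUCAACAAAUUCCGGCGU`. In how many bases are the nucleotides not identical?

2

The sequences differ at bases 16, 19 (1-based) — 2 in total.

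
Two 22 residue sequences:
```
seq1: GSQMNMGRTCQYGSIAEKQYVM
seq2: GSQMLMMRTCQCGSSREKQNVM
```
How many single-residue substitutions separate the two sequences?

6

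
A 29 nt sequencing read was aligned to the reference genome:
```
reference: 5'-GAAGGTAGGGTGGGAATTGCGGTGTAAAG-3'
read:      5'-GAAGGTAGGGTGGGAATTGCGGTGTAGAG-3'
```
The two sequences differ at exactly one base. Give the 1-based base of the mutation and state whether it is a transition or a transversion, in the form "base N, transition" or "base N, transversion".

Base 27 changes A→G. A is a purine and G is a purine, so this is a transition.

base 27, transition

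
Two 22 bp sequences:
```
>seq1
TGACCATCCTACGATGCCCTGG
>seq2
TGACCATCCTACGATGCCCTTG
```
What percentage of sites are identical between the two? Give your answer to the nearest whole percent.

1 position differs (21), so 21 of 22 match: 21/22 = 95.45%.

95%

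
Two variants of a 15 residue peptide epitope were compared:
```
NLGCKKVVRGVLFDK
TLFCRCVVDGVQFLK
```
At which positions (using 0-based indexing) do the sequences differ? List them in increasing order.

0, 2, 4, 5, 8, 11, 13

Scanning 0-based: 0: N/T; 2: G/F; 4: K/R; 5: K/C; 8: R/D; 11: L/Q; 13: D/L.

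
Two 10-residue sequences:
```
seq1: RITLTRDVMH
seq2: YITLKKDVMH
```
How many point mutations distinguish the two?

The sequences differ at positions 1, 5, 6 (1-based) — 3 in total.

3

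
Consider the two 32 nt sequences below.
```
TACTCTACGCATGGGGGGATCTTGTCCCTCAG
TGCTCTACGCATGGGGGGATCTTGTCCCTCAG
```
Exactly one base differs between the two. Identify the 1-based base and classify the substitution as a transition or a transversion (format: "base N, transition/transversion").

The sequences differ only at base 2: A→G (purine→purine), a transition.

base 2, transition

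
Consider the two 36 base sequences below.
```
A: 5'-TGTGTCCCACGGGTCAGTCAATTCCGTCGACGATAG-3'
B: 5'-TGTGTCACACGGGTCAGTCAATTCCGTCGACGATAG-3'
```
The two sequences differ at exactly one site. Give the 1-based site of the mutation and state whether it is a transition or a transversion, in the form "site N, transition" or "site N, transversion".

The sequences differ only at site 7: C→A (pyrimidine→purine), a transversion.

site 7, transversion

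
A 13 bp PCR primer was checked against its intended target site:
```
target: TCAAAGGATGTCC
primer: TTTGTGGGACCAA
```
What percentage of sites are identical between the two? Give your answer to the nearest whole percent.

Mismatches at positions 2, 3, 4, 5, 8, 9, 10, 11, 12, 13 (1-based): 10 of 13.
Identical positions: 3/13 = 23.08% → 23%.

23%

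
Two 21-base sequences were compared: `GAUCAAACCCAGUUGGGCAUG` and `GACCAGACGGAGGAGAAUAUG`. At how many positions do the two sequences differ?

9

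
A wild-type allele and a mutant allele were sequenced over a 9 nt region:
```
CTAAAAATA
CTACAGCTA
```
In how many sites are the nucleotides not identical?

3

Comparing position by position, 3 sites differ: 4 (A/C), 6 (A/G), 7 (A/C).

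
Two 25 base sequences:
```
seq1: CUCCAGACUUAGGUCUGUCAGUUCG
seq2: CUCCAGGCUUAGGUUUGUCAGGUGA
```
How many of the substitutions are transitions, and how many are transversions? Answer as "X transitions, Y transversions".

Mismatches (1-based):
site 7: A→G (purine→purine, transition)
site 15: C→U (pyrimidine→pyrimidine, transition)
site 22: U→G (pyrimidine→purine, transversion)
site 24: C→G (pyrimidine→purine, transversion)
site 25: G→A (purine→purine, transition)

3 transitions, 2 transversions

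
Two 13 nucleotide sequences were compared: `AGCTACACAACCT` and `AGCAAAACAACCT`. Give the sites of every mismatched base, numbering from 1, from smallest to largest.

4, 6

Scanning 1-based: 4: T/A; 6: C/A.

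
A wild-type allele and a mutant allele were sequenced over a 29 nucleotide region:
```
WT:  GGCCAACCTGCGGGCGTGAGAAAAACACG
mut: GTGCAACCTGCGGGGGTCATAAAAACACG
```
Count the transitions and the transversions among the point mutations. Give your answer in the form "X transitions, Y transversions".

Mismatches (1-based):
site 2: G→T (purine→pyrimidine, transversion)
site 3: C→G (pyrimidine→purine, transversion)
site 15: C→G (pyrimidine→purine, transversion)
site 18: G→C (purine→pyrimidine, transversion)
site 20: G→T (purine→pyrimidine, transversion)

0 transitions, 5 transversions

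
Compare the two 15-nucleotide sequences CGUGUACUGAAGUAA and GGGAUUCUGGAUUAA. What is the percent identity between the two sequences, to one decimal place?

60.0%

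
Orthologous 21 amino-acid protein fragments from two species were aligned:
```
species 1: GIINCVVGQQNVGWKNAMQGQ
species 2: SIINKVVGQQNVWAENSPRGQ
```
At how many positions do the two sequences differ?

Comparing position by position, 8 positions differ: 1 (G/S), 5 (C/K), 13 (G/W), 14 (W/A), 15 (K/E), 17 (A/S), 18 (M/P), 19 (Q/R).

8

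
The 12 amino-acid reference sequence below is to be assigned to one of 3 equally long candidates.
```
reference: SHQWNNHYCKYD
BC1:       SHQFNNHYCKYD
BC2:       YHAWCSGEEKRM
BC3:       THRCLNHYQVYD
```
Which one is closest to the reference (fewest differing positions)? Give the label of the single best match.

BC1

BC1 differs at 1 position; BC2 differs at 9 positions; BC3 differs at 6 positions. The closest is BC1.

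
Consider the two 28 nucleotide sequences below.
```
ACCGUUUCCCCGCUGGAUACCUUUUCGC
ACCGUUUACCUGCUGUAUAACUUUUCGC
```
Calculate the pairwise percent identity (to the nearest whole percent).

86%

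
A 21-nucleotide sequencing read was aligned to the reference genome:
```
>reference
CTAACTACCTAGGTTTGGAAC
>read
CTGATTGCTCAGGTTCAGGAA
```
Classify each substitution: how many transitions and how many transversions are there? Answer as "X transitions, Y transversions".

8 transitions, 1 transversion

Transitions (purine↔purine or pyrimidine↔pyrimidine): 3 A→G, 5 C→T, 7 A→G, 9 C→T, 10 T→C, 16 T→C, 17 G→A, 19 A→G.
Transversions (purine↔pyrimidine): 21 C→A.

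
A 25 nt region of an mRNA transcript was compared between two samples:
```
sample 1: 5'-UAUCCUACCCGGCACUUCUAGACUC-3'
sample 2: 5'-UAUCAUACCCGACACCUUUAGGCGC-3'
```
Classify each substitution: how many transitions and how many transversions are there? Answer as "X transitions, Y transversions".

4 transitions, 2 transversions

Mismatches (1-based):
position 5: C→A (pyrimidine→purine, transversion)
position 12: G→A (purine→purine, transition)
position 16: U→C (pyrimidine→pyrimidine, transition)
position 18: C→U (pyrimidine→pyrimidine, transition)
position 22: A→G (purine→purine, transition)
position 24: U→G (pyrimidine→purine, transversion)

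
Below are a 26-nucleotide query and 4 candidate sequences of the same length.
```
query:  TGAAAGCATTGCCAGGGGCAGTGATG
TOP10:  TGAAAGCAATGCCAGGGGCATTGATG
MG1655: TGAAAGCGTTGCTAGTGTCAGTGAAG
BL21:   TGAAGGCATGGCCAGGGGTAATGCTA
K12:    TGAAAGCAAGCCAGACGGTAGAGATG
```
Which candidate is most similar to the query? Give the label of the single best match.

TOP10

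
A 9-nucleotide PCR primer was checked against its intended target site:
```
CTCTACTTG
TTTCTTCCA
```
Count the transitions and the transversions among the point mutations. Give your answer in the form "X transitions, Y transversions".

7 transitions, 1 transversion

Mismatches (1-based):
base 1: C→T (pyrimidine→pyrimidine, transition)
base 3: C→T (pyrimidine→pyrimidine, transition)
base 4: T→C (pyrimidine→pyrimidine, transition)
base 5: A→T (purine→pyrimidine, transversion)
base 6: C→T (pyrimidine→pyrimidine, transition)
base 7: T→C (pyrimidine→pyrimidine, transition)
base 8: T→C (pyrimidine→pyrimidine, transition)
base 9: G→A (purine→purine, transition)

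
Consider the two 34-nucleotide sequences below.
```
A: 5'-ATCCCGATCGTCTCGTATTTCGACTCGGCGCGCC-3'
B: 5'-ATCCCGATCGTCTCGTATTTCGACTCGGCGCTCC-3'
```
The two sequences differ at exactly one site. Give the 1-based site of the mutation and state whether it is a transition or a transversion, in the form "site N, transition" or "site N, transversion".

The sequences differ only at site 32: G→T (purine→pyrimidine), a transversion.

site 32, transversion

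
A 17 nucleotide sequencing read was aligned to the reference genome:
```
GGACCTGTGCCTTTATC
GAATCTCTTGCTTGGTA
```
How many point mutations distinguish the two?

Comparing position by position, 8 positions differ: 2 (G/A), 4 (C/T), 7 (G/C), 9 (G/T), 10 (C/G), 14 (T/G), 15 (A/G), 17 (C/A).

8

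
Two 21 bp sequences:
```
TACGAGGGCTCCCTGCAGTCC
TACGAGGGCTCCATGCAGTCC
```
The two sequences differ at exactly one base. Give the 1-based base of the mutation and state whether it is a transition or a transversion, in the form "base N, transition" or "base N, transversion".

base 13, transversion

The sequences differ only at base 13: C→A (pyrimidine→purine), a transversion.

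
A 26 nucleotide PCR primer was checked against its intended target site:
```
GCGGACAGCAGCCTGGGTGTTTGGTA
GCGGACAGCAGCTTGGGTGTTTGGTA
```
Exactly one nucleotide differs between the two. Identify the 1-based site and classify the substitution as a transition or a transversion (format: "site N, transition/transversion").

site 13, transition

Site 13 changes C→T. C is a pyrimidine and T is a pyrimidine, so this is a transition.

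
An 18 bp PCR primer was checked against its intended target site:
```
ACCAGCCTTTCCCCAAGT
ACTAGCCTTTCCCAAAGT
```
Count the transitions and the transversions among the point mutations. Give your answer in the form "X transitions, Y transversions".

Transitions (purine↔purine or pyrimidine↔pyrimidine): 3 C→T.
Transversions (purine↔pyrimidine): 14 C→A.

1 transition, 1 transversion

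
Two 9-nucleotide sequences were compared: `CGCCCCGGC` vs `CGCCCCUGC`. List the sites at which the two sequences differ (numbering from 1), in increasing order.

Scanning 1-based: 7: G/U.

7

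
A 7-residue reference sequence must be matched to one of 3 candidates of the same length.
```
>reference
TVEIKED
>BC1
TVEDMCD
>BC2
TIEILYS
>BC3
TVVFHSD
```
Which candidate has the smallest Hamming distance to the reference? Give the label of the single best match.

BC1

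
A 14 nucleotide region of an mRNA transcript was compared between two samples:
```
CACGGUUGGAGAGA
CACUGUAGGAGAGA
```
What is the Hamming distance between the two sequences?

2

Comparing position by position, 2 bases differ: 4 (G/U), 7 (U/A).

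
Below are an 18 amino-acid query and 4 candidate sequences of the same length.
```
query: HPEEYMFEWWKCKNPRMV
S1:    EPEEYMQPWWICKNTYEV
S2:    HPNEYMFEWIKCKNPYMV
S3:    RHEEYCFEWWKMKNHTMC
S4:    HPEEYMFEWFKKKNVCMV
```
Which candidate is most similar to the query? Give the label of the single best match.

Hamming distances to query — S1: 7; S2: 3; S3: 7; S4: 4.
Smallest is S2 with 3 mismatches.

S2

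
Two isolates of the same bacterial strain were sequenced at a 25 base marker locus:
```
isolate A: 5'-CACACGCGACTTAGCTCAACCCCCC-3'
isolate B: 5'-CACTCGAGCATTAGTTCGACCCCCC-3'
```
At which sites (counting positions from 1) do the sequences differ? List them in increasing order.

Differences at site 4 (A→T), site 7 (C→A), site 9 (A→C), site 10 (C→A), site 15 (C→T), site 18 (A→G).

4, 7, 9, 10, 15, 18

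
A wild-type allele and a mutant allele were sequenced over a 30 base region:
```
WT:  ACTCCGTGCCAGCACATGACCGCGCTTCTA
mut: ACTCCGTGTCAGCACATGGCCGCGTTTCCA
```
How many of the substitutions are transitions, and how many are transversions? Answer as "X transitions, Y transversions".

Mismatches (1-based):
base 9: C→T (pyrimidine→pyrimidine, transition)
base 19: A→G (purine→purine, transition)
base 25: C→T (pyrimidine→pyrimidine, transition)
base 29: T→C (pyrimidine→pyrimidine, transition)

4 transitions, 0 transversions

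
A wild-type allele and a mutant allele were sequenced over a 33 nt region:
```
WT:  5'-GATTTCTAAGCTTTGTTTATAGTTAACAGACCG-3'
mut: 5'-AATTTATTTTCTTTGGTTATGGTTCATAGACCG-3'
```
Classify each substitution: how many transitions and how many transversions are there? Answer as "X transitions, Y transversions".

Transitions (purine↔purine or pyrimidine↔pyrimidine): 1 G→A, 21 A→G, 27 C→T.
Transversions (purine↔pyrimidine): 6 C→A, 8 A→T, 9 A→T, 10 G→T, 16 T→G, 25 A→C.

3 transitions, 6 transversions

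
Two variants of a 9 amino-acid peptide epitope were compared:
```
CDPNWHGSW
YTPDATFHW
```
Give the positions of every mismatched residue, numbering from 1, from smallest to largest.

1, 2, 4, 5, 6, 7, 8

Differences at position 1 (C→Y), position 2 (D→T), position 4 (N→D), position 5 (W→A), position 6 (H→T), position 7 (G→F), position 8 (S→H).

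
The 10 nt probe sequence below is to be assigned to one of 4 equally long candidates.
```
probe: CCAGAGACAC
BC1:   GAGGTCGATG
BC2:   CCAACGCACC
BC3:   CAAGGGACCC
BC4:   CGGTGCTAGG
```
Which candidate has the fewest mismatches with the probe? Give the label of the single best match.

BC3

BC1 differs at 9 sites; BC2 differs at 5 sites; BC3 differs at 3 sites; BC4 differs at 9 sites. The closest is BC3.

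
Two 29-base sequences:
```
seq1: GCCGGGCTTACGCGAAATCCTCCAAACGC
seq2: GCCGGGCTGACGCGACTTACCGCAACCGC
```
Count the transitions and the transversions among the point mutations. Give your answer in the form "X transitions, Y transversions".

Mismatches (1-based):
position 9: T→G (pyrimidine→purine, transversion)
position 16: A→C (purine→pyrimidine, transversion)
position 17: A→T (purine→pyrimidine, transversion)
position 19: C→A (pyrimidine→purine, transversion)
position 21: T→C (pyrimidine→pyrimidine, transition)
position 22: C→G (pyrimidine→purine, transversion)
position 26: A→C (purine→pyrimidine, transversion)

1 transition, 6 transversions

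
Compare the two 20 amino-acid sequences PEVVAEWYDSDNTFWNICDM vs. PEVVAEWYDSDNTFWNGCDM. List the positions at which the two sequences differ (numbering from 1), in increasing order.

Differences at position 17 (I→G).

17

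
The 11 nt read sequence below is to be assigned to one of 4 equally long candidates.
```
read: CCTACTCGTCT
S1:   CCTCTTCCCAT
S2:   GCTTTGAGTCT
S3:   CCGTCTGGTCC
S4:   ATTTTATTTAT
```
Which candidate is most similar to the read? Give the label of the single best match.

S3

S1 differs at 5 bases; S2 differs at 5 bases; S3 differs at 4 bases; S4 differs at 8 bases. The closest is S3.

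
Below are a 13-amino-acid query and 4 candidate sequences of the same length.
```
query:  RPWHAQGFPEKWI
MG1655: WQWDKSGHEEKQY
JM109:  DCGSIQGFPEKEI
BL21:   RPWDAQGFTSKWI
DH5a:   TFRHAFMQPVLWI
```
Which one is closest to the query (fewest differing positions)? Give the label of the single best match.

BL21

Hamming distances to query — MG1655: 9; JM109: 6; BL21: 3; DH5a: 8.
Smallest is BL21 with 3 mismatches.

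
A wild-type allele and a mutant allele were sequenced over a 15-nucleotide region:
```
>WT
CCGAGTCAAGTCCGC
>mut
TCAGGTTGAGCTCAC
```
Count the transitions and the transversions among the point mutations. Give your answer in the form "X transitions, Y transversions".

8 transitions, 0 transversions

Transitions (purine↔purine or pyrimidine↔pyrimidine): 1 C→T, 3 G→A, 4 A→G, 7 C→T, 8 A→G, 11 T→C, 12 C→T, 14 G→A.
Transversions (purine↔pyrimidine): none.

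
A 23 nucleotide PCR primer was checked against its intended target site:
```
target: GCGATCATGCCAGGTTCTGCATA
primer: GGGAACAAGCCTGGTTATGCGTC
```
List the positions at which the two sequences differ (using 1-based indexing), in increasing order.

2, 5, 8, 12, 17, 21, 23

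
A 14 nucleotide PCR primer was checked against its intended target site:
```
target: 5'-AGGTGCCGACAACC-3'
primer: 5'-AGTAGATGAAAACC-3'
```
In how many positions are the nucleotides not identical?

The sequences differ at positions 3, 4, 6, 7, 10 (1-based) — 5 in total.

5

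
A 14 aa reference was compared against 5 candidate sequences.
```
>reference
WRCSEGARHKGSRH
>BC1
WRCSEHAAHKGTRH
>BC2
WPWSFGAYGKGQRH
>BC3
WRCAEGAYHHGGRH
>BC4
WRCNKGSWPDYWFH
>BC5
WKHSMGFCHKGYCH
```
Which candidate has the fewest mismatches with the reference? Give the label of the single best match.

BC1

Hamming distances to reference — BC1: 3; BC2: 6; BC3: 4; BC4: 9; BC5: 7.
Smallest is BC1 with 3 mismatches.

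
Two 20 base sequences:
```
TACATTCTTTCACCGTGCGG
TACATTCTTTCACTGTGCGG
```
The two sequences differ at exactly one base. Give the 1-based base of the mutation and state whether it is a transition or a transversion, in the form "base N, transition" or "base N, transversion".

base 14, transition

Base 14 changes C→T. C is a pyrimidine and T is a pyrimidine, so this is a transition.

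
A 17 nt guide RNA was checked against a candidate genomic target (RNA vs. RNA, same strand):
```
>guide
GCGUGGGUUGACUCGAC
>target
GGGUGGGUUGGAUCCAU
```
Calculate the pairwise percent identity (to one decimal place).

70.6%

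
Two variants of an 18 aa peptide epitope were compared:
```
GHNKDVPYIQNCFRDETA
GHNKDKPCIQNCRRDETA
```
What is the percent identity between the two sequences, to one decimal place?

3 positions differ (6, 8, 13), so 15 of 18 match: 15/18 = 83.33%.

83.3%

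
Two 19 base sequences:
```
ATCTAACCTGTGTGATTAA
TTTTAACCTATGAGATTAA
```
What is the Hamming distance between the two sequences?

4

Comparing position by position, 4 bases differ: 1 (A/T), 3 (C/T), 10 (G/A), 13 (T/A).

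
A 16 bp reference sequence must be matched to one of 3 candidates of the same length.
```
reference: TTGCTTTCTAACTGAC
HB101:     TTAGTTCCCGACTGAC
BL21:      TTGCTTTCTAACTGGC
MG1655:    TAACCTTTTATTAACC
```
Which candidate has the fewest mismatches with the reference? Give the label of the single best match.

BL21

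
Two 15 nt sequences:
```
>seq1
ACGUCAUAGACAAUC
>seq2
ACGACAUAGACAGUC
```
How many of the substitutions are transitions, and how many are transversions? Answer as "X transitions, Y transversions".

1 transition, 1 transversion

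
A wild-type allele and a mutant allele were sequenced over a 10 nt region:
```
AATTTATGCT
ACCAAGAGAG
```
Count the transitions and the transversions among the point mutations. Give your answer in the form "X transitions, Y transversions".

2 transitions, 6 transversions

Transitions (purine↔purine or pyrimidine↔pyrimidine): 3 T→C, 6 A→G.
Transversions (purine↔pyrimidine): 2 A→C, 4 T→A, 5 T→A, 7 T→A, 9 C→A, 10 T→G.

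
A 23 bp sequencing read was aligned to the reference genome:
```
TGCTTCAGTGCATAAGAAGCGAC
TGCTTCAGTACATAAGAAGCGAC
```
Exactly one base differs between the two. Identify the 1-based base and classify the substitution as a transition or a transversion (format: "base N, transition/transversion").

Base 10 changes G→A. G is a purine and A is a purine, so this is a transition.

base 10, transition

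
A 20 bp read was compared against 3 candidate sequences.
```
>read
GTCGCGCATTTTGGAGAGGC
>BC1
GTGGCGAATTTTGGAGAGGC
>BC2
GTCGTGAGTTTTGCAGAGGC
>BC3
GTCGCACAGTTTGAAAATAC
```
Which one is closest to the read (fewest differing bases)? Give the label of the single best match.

Hamming distances to read — BC1: 2; BC2: 4; BC3: 6.
Smallest is BC1 with 2 mismatches.

BC1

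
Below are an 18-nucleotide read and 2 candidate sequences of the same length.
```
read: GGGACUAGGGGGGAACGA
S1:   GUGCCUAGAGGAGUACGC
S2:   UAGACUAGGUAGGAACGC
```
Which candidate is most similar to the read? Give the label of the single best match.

S2

Hamming distances to read — S1: 6; S2: 5.
Smallest is S2 with 5 mismatches.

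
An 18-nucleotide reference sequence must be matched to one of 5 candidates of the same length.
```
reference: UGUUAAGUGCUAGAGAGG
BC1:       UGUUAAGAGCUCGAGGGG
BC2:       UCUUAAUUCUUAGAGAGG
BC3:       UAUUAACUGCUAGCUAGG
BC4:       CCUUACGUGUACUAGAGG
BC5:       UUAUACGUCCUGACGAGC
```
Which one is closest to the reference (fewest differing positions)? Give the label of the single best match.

BC1

BC1 differs at 3 positions; BC2 differs at 4 positions; BC3 differs at 4 positions; BC4 differs at 7 positions; BC5 differs at 8 positions. The closest is BC1.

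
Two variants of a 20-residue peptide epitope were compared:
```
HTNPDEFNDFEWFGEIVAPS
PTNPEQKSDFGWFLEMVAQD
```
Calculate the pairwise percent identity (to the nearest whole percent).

50%

10 positions differ (1, 5, 6, 7, 8, 11, 14, 16, 19, 20), so 10 of 20 match: 10/20 = 50%.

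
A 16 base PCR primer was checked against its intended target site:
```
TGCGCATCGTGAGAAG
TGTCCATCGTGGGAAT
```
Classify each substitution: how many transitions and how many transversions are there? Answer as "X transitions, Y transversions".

2 transitions, 2 transversions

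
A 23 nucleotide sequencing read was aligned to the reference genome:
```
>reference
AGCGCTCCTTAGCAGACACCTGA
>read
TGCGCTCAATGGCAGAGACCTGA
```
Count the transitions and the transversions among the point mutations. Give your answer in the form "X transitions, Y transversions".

Transitions (purine↔purine or pyrimidine↔pyrimidine): 11 A→G.
Transversions (purine↔pyrimidine): 1 A→T, 8 C→A, 9 T→A, 17 C→G.

1 transition, 4 transversions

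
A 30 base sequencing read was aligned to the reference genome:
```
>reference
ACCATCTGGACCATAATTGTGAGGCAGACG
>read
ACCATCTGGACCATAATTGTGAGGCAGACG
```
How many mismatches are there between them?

The two sequences are identical at every position.

0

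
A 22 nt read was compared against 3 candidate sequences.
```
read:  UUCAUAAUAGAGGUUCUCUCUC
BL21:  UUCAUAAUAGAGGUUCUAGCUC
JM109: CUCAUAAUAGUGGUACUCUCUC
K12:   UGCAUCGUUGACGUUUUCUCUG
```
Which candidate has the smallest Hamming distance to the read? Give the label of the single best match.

BL21

Hamming distances to read — BL21: 2; JM109: 3; K12: 7.
Smallest is BL21 with 2 mismatches.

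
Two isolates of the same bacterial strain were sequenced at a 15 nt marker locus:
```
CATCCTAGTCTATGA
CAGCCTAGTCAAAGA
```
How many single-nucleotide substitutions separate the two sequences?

3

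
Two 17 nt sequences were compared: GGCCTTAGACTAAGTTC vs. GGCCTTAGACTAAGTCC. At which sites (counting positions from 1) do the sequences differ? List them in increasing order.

Scanning 1-based: 16: T/C.

16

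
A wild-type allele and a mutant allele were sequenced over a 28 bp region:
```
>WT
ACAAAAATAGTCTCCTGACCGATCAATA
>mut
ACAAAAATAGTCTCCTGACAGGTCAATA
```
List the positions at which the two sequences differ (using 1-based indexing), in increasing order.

Differences at position 20 (C→A), position 22 (A→G).

20, 22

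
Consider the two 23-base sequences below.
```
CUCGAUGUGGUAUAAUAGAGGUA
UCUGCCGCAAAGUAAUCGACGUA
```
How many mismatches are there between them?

Comparing position by position, 12 bases differ: 1 (C/U), 2 (U/C), 3 (C/U), 5 (A/C), 6 (U/C), 8 (U/C), 9 (G/A), 10 (G/A), 11 (U/A), 12 (A/G), 17 (A/C), 20 (G/C).

12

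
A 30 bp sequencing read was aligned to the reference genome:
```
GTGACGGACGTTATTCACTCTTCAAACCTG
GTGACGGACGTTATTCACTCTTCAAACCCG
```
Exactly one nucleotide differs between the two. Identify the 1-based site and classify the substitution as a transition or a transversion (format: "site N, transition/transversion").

site 29, transition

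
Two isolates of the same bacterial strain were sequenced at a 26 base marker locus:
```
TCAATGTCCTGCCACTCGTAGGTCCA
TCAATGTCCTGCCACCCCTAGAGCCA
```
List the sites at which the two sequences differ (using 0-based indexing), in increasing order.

Scanning 0-based: 15: T/C; 17: G/C; 21: G/A; 22: T/G.

15, 17, 21, 22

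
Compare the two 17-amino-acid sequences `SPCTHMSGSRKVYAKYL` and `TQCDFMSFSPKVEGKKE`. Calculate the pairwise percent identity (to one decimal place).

41.2%

Mismatches at positions 1, 2, 4, 5, 8, 10, 13, 14, 16, 17 (1-based): 10 of 17.
Identical positions: 7/17 = 41.18% → 41.2%.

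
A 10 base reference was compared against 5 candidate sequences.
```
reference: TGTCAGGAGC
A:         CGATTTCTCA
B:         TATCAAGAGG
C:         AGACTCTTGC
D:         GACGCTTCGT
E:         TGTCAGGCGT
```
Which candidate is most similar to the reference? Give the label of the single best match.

E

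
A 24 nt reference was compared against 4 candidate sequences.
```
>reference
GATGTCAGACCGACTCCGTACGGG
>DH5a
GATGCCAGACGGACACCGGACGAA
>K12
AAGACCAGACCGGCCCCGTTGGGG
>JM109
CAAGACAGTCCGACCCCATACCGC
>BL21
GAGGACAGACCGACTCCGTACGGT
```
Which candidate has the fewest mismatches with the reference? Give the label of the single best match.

BL21

DH5a differs at 6 bases; K12 differs at 8 bases; JM109 differs at 8 bases; BL21 differs at 3 bases. The closest is BL21.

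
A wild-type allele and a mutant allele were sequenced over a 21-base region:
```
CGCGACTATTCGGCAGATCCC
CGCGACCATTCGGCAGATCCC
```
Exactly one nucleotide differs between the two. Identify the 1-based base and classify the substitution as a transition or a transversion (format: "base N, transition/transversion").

base 7, transition

Base 7 changes T→C. T is a pyrimidine and C is a pyrimidine, so this is a transition.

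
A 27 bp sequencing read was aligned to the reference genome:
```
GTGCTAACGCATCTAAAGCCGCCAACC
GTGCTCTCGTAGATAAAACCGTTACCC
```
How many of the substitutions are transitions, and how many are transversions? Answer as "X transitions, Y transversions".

4 transitions, 5 transversions

Mismatches (1-based):
site 6: A→C (purine→pyrimidine, transversion)
site 7: A→T (purine→pyrimidine, transversion)
site 10: C→T (pyrimidine→pyrimidine, transition)
site 12: T→G (pyrimidine→purine, transversion)
site 13: C→A (pyrimidine→purine, transversion)
site 18: G→A (purine→purine, transition)
site 22: C→T (pyrimidine→pyrimidine, transition)
site 23: C→T (pyrimidine→pyrimidine, transition)
site 25: A→C (purine→pyrimidine, transversion)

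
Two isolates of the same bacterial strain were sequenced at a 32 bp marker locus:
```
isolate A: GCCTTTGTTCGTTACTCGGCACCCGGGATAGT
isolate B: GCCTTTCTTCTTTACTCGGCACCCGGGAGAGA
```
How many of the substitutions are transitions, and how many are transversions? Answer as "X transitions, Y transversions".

Transitions (purine↔purine or pyrimidine↔pyrimidine): none.
Transversions (purine↔pyrimidine): 7 G→C, 11 G→T, 29 T→G, 32 T→A.

0 transitions, 4 transversions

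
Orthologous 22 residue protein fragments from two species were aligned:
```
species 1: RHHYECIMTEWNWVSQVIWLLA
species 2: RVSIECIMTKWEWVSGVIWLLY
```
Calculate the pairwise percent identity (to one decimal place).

68.2%

7 positions differ (2, 3, 4, 10, 12, 16, 22), so 15 of 22 match: 15/22 = 68.18%.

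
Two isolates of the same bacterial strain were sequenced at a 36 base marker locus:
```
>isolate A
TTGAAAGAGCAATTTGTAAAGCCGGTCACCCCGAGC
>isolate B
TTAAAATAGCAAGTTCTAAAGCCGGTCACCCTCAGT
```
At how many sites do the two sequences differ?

7

The sequences differ at sites 3, 7, 13, 16, 32, 33, 36 (1-based) — 7 in total.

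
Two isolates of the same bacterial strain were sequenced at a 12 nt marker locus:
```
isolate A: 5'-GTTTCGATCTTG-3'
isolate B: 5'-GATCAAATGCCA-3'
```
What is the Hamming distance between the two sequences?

Comparing position by position, 8 bases differ: 2 (T/A), 4 (T/C), 5 (C/A), 6 (G/A), 9 (C/G), 10 (T/C), 11 (T/C), 12 (G/A).

8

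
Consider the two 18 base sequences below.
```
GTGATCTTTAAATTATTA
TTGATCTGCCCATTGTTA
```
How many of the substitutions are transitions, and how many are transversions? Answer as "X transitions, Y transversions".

Mismatches (1-based):
position 1: G→T (purine→pyrimidine, transversion)
position 8: T→G (pyrimidine→purine, transversion)
position 9: T→C (pyrimidine→pyrimidine, transition)
position 10: A→C (purine→pyrimidine, transversion)
position 11: A→C (purine→pyrimidine, transversion)
position 15: A→G (purine→purine, transition)

2 transitions, 4 transversions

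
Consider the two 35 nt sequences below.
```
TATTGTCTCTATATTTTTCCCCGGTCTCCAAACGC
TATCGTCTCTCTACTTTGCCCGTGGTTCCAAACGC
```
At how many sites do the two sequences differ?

8

Comparing position by position, 8 sites differ: 4 (T/C), 11 (A/C), 14 (T/C), 18 (T/G), 22 (C/G), 23 (G/T), 25 (T/G), 26 (C/T).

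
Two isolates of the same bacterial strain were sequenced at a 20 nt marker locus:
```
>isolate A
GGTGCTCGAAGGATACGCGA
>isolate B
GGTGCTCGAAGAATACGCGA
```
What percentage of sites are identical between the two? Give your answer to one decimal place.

Mismatch at position 12 (1-based): 1 of 20.
Identical positions: 19/20 = 95% → 95.0%.

95.0%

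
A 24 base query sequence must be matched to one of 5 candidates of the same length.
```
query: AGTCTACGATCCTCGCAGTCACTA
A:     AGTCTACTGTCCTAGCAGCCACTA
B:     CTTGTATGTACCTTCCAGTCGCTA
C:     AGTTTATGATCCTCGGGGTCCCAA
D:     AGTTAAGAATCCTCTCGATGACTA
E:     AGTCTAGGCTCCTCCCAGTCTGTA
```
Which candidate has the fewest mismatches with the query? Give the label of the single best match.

Hamming distances to query — A: 4; B: 9; C: 6; D: 8; E: 5.
Smallest is A with 4 mismatches.

A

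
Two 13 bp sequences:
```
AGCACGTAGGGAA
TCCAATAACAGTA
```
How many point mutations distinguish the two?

8

The sequences differ at positions 1, 2, 5, 6, 7, 9, 10, 12 (1-based) — 8 in total.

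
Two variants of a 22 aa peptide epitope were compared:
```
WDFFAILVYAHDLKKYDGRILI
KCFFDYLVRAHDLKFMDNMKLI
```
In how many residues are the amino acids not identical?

10

Comparing position by position, 10 residues differ: 1 (W/K), 2 (D/C), 5 (A/D), 6 (I/Y), 9 (Y/R), 15 (K/F), 16 (Y/M), 18 (G/N), 19 (R/M), 20 (I/K).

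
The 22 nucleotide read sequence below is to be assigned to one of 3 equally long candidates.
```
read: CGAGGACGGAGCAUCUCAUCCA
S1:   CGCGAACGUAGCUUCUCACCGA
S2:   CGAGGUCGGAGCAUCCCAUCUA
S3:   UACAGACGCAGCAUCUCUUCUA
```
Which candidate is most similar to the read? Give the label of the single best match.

S2

S1 differs at 6 sites; S2 differs at 3 sites; S3 differs at 7 sites. The closest is S2.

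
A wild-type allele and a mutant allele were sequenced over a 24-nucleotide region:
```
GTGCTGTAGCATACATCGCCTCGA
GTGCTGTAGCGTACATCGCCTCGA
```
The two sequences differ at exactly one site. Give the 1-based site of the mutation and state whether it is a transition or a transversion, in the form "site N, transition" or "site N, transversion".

site 11, transition

The sequences differ only at site 11: A→G (purine→purine), a transition.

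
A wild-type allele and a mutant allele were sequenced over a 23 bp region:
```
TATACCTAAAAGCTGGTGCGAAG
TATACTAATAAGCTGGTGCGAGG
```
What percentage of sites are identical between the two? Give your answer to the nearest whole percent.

83%

4 positions differ (6, 7, 9, 22), so 19 of 23 match: 19/23 = 82.61%.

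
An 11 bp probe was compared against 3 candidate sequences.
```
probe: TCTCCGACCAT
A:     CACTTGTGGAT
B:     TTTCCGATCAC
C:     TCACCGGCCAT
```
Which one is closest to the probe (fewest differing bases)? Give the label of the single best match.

A differs at 8 bases; B differs at 3 bases; C differs at 2 bases. The closest is C.

C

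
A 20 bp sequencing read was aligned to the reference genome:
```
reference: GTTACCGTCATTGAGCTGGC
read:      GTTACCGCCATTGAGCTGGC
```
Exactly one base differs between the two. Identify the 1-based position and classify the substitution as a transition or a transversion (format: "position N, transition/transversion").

position 8, transition

The sequences differ only at position 8: T→C (pyrimidine→pyrimidine), a transition.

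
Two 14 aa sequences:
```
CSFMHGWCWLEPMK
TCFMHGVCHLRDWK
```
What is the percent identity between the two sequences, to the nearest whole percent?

50%

7 positions differ (1, 2, 7, 9, 11, 12, 13), so 7 of 14 match: 7/14 = 50%.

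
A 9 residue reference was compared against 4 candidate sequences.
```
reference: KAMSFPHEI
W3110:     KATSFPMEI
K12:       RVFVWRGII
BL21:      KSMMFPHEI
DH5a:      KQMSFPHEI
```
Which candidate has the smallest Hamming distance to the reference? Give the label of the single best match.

Hamming distances to reference — W3110: 2; K12: 8; BL21: 2; DH5a: 1.
Smallest is DH5a with 1 mismatch.

DH5a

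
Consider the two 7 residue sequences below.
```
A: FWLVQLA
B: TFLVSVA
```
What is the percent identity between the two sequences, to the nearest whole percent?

43%

4 positions differ (1, 2, 5, 6), so 3 of 7 match: 3/7 = 42.86%.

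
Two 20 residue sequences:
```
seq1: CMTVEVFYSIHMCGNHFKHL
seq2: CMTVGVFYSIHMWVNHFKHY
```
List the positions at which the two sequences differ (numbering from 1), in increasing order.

Scanning 1-based: 5: E/G; 13: C/W; 14: G/V; 20: L/Y.

5, 13, 14, 20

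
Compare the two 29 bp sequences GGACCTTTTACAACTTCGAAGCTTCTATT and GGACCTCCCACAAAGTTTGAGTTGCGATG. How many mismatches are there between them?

The sequences differ at sites 7, 8, 9, 14, 15, 17, 18, 19, 22, 24, 26, 29 (1-based) — 12 in total.

12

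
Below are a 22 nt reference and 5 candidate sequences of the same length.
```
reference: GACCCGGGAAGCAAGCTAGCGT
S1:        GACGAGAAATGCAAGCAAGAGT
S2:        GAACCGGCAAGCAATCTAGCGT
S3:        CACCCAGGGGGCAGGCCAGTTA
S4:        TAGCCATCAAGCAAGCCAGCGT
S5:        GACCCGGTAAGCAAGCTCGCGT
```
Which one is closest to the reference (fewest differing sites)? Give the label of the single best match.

Hamming distances to reference — S1: 7; S2: 3; S3: 9; S4: 6; S5: 2.
Smallest is S5 with 2 mismatches.

S5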